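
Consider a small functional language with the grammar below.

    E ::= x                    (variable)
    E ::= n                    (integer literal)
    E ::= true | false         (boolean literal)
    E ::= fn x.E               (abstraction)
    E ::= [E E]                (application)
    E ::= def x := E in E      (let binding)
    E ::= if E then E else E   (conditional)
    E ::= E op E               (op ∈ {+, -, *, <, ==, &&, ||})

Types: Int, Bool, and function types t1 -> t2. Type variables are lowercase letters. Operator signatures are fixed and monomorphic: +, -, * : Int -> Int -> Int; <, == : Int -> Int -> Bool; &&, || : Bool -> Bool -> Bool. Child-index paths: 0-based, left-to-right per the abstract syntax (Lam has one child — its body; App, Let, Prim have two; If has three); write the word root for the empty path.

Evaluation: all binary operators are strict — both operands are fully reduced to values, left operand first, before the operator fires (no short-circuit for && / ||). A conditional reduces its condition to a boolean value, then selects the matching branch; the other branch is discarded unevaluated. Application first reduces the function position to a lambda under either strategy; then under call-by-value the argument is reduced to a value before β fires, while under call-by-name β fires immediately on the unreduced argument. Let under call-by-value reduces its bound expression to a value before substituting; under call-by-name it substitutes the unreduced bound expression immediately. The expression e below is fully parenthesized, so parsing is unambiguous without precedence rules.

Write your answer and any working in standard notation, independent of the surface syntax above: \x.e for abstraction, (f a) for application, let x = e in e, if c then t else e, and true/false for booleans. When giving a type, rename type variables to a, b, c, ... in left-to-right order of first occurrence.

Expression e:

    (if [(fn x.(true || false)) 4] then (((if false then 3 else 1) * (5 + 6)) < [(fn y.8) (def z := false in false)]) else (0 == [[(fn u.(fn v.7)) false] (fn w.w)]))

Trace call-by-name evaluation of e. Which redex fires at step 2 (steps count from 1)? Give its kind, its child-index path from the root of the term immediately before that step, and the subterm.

Derivation:
step 0: (if ((\x.(true || false)) 4) then (((if false then 3 else 1) * (5 + 6)) < ((\y.8) (let z = false in false))) else (0 == (((\u.(\v.7)) false) (\w.w))))
step 1: [beta@0] (if (true || false) then (((if false then 3 else 1) * (5 + 6)) < ((\y.8) (let z = false in false))) else (0 == (((\u.(\v.7)) false) (\w.w))))
step 2: [delta@0] (if true then (((if false then 3 else 1) * (5 + 6)) < ((\y.8) (let z = false in false))) else (0 == (((\u.(\v.7)) false) (\w.w))))

Answer: delta at 0 : (true || false)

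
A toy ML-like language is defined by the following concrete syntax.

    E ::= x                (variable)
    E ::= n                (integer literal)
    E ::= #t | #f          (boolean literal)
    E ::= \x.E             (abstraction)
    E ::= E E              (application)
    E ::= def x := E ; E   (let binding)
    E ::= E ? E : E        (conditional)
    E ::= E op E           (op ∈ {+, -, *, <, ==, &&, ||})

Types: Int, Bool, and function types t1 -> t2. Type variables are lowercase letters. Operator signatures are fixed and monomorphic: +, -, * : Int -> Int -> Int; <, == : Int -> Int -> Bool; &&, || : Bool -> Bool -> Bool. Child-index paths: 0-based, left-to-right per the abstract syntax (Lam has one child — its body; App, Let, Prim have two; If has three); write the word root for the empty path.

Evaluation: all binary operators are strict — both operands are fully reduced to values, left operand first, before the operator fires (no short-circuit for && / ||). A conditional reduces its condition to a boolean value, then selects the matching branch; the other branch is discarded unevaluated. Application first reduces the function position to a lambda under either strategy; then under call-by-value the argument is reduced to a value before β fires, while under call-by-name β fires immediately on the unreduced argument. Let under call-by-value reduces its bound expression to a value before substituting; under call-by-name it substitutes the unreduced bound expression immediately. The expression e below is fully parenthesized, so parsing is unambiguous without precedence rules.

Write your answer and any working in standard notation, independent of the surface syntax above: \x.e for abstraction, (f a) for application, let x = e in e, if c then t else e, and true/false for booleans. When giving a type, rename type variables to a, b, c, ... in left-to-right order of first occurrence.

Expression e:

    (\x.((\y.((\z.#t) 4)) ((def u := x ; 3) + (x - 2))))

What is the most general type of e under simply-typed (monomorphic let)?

Working:
\z._ : c -> Bool
  unify c -> Bool ~ Int -> d
  unify c ~ Int
  unify Bool ~ d
_ _ : Bool
\y._ : b -> Bool
x : a
let u : a
  unify Int ~ Int
x : a
  unify a ~ Int
  unify Int ~ Int
  unify Int ~ Int
  unify b -> Bool ~ Int -> e
  unify b ~ Int
  unify Bool ~ e
_ _ : Bool
\x._ : Int -> Bool

Answer: Int -> Bool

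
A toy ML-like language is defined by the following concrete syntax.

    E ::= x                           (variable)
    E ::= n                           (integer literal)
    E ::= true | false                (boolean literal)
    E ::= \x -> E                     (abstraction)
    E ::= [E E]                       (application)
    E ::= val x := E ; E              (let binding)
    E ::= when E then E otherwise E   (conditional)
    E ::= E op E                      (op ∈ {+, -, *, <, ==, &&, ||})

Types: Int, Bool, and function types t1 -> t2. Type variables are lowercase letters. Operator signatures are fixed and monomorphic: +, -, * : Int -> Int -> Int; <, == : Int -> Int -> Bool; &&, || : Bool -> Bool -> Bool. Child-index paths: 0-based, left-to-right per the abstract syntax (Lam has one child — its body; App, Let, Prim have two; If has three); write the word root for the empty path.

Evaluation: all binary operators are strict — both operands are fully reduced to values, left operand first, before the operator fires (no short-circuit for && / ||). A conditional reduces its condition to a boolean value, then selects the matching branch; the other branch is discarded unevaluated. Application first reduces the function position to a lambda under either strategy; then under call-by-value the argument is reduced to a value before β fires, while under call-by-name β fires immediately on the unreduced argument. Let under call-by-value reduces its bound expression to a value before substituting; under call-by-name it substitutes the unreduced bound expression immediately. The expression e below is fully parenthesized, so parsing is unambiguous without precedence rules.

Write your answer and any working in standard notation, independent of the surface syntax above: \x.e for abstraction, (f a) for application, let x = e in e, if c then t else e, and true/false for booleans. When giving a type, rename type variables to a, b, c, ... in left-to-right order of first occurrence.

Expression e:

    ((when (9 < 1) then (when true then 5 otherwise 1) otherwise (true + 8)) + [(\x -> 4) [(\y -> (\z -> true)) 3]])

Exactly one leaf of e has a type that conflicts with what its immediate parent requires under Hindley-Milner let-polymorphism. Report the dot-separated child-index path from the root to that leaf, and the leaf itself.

Trace:
  unify Int ~ Int
  unify Int ~ Int
  unify Bool ~ Bool
  unify Bool ~ Bool
  unify Int ~ Int
  unify Bool ~ Int
  FAIL: mismatch Bool ~ Int

Answer: 0.2.0 : true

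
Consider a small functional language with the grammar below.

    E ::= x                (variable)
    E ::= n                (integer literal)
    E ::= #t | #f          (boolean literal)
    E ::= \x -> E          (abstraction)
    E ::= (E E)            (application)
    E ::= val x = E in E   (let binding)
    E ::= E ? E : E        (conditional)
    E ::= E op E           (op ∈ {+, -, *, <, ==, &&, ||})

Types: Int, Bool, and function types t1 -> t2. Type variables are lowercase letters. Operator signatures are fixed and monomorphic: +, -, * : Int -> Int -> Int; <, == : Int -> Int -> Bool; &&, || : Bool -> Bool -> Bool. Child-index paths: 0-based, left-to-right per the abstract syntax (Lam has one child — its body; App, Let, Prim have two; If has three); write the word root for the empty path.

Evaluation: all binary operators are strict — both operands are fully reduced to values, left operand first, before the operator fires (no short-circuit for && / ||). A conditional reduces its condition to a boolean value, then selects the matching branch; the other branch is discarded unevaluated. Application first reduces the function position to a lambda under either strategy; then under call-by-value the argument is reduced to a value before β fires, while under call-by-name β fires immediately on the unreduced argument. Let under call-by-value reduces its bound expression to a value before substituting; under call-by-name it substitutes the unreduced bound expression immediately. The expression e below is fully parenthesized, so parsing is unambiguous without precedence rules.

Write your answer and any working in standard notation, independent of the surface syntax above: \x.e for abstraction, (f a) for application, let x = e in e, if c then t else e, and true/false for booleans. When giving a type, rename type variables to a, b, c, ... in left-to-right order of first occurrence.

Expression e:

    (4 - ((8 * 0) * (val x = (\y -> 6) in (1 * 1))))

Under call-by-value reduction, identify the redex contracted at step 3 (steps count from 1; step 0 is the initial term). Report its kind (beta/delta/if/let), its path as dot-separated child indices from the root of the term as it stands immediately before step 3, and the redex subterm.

Working:
step 0: (4 - ((8 * 0) * (let x = (\y.6) in (1 * 1))))
step 1: [delta@1.0] (4 - (0 * (let x = (\y.6) in (1 * 1))))
step 2: [let@1.1] (4 - (0 * (1 * 1)))
step 3: [delta@1.1] (4 - (0 * 1))

Answer: delta at 1.1 : (1 * 1)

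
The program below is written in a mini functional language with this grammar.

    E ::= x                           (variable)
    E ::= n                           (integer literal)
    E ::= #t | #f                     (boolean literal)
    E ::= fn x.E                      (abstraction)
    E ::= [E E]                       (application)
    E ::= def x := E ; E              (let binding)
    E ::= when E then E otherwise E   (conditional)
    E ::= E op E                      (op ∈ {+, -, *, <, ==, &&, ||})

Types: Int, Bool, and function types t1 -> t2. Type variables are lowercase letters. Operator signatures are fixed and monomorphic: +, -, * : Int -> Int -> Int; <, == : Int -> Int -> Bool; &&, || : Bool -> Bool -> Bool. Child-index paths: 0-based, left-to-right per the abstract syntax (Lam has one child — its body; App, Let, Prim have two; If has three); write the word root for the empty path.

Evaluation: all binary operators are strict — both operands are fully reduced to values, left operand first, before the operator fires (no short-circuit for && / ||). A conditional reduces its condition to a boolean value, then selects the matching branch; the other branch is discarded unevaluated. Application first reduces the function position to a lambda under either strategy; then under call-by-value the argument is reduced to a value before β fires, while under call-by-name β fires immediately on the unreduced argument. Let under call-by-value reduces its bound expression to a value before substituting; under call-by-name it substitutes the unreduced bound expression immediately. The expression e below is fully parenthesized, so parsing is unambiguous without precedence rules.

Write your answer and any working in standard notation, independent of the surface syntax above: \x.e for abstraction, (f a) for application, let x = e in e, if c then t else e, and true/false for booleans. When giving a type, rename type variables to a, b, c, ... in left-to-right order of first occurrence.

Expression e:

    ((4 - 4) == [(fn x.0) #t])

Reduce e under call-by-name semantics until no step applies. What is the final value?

Trace:
step 0: ((4 - 4) == ((\x.0) true))
step 1: [delta@0] (0 == ((\x.0) true))
step 2: [beta@1] (0 == 0)
step 3: [delta@root] true

Answer: true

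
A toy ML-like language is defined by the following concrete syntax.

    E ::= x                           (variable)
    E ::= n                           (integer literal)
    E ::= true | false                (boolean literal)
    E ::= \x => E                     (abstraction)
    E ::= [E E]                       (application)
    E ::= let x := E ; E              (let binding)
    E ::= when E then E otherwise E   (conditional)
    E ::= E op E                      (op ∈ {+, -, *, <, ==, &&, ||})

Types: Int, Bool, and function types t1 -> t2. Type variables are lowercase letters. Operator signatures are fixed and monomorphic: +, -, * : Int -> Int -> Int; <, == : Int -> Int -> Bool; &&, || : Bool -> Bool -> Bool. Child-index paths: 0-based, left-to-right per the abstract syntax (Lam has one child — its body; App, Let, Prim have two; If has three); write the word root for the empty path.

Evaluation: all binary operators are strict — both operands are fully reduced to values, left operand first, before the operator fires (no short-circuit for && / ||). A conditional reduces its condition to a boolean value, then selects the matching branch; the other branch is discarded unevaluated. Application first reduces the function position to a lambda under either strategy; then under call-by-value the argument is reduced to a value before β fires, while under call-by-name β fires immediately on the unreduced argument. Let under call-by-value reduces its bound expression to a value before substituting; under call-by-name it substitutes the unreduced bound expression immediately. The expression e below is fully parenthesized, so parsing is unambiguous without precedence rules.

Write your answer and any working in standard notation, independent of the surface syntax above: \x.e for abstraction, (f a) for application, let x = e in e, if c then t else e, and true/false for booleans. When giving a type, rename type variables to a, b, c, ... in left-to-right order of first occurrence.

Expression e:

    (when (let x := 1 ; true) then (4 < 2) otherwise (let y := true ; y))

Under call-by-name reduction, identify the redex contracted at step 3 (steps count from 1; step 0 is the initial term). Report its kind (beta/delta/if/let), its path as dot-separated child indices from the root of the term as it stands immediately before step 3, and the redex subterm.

Answer: delta at root : (4 < 2)

Trace:
step 0: (if (let x = 1 in true) then (4 < 2) else (let y = true in y))
step 1: [let@0] (if true then (4 < 2) else (let y = true in y))
step 2: [if@root] (4 < 2)
step 3: [delta@root] false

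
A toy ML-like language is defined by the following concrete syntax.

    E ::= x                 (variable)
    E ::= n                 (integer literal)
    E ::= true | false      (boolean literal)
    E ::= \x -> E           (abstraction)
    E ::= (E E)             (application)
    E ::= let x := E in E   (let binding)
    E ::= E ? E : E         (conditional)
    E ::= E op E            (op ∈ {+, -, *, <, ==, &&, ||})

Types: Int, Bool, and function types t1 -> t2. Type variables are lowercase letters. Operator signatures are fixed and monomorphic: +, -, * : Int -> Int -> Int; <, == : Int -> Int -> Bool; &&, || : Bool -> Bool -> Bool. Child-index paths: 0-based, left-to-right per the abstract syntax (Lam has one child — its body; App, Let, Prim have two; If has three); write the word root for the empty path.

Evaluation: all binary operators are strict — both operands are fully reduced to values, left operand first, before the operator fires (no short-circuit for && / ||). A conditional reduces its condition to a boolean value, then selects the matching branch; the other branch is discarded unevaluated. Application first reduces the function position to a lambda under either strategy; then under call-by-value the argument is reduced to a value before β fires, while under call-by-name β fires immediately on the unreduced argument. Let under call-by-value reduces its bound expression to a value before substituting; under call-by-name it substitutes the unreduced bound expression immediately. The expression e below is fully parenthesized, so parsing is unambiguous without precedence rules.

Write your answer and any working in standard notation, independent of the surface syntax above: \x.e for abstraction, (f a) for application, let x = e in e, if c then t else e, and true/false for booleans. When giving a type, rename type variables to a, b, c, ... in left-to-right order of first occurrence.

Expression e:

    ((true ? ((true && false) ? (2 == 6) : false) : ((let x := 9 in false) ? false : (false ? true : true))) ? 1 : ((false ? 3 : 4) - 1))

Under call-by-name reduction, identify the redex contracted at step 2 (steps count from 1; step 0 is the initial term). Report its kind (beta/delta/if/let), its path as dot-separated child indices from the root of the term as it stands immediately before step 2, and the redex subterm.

Answer: delta at 0.0 : (true && false)

Trace:
step 0: (if (if true then (if (true && false) then (2 == 6) else false) else (if (let x = 9 in false) then false else (if false then true else true))) then 1 else ((if false then 3 else 4) - 1))
step 1: [if@0] (if (if (true && false) then (2 == 6) else false) then 1 else ((if false then 3 else 4) - 1))
step 2: [delta@0.0] (if (if false then (2 == 6) else false) then 1 else ((if false then 3 else 4) - 1))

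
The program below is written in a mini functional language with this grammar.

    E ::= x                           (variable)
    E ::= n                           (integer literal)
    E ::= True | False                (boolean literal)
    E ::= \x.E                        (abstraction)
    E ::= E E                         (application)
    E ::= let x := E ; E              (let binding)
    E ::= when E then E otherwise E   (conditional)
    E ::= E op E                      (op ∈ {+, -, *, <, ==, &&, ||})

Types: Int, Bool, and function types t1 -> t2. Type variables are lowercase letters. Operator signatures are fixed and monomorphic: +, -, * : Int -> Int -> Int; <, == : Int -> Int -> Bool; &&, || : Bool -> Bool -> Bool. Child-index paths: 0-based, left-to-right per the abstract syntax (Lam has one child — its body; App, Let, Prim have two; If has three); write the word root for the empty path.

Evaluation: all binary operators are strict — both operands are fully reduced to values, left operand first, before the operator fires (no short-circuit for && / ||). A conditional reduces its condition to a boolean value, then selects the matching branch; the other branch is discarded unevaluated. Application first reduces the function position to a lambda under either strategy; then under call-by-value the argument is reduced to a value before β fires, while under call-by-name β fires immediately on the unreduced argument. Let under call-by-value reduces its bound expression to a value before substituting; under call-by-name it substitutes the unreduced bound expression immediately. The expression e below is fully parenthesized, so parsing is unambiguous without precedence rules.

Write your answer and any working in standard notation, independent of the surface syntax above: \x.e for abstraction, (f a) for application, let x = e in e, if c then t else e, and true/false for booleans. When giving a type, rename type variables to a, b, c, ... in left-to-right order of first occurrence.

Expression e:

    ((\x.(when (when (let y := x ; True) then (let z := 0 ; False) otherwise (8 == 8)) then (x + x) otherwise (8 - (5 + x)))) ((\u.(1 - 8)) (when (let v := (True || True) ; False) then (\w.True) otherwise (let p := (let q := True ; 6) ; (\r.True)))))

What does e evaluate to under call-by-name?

Derivation:
step 0: ((\x.(if (if (let y = x in true) then (let z = 0 in false) else (8 == 8)) then (x + x) else (8 - (5 + x)))) ((\u.(1 - 8)) (if (let v = (true || true) in false) then (\w.true) else (let p = (let q = true in 6) in (\r.true)))))
step 1: [beta@root] (if (if (let y = ((\u.(1 - 8)) (if (let v = (true || true) in false) then (\w.true) else (let p = (let q = true in 6) in (\r.true)))) in true) then (let z = 0 in false) else (8 == 8)) then (((\u.(1 - 8)) (if (let v = (true || true) in false) then (\w.true) else (let p = (let q = true in 6) in (\r.true)))) + ((\u.(1 - 8)) (if (let v = (true || true) in false) then (\w.true) else (let p = (let q = true in 6) in (\r.true))))) else (8 - (5 + ((\u.(1 - 8)) (if (let v = (true || true) in false) then (\w.true) else (let p = (let q = true in 6) in (\r.true)))))))
step 2: [let@0.0] (if (if true then (let z = 0 in false) else (8 == 8)) then (((\u.(1 - 8)) (if (let v = (true || true) in false) then (\w.true) else (let p = (let q = true in 6) in (\r.true)))) + ((\u.(1 - 8)) (if (let v = (true || true) in false) then (\w.true) else (let p = (let q = true in 6) in (\r.true))))) else (8 - (5 + ((\u.(1 - 8)) (if (let v = (true || true) in false) then (\w.true) else (let p = (let q = true in 6) in (\r.true)))))))
step 3: [if@0] (if (let z = 0 in false) then (((\u.(1 - 8)) (if (let v = (true || true) in false) then (\w.true) else (let p = (let q = true in 6) in (\r.true)))) + ((\u.(1 - 8)) (if (let v = (true || true) in false) then (\w.true) else (let p = (let q = true in 6) in (\r.true))))) else (8 - (5 + ((\u.(1 - 8)) (if (let v = (true || true) in false) then (\w.true) else (let p = (let q = true in 6) in (\r.true)))))))
step 4: [let@0] (if false then (((\u.(1 - 8)) (if (let v = (true || true) in false) then (\w.true) else (let p = (let q = true in 6) in (\r.true)))) + ((\u.(1 - 8)) (if (let v = (true || true) in false) then (\w.true) else (let p = (let q = true in 6) in (\r.true))))) else (8 - (5 + ((\u.(1 - 8)) (if (let v = (true || true) in false) then (\w.true) else (let p = (let q = true in 6) in (\r.true)))))))
step 5: [if@root] (8 - (5 + ((\u.(1 - 8)) (if (let v = (true || true) in false) then (\w.true) else (let p = (let q = true in 6) in (\r.true))))))
step 6: [beta@1.1] (8 - (5 + (1 - 8)))
step 7: [delta@1.1] (8 - (5 + -7))
step 8: [delta@1] (8 - -2)
step 9: [delta@root] 10

Answer: 10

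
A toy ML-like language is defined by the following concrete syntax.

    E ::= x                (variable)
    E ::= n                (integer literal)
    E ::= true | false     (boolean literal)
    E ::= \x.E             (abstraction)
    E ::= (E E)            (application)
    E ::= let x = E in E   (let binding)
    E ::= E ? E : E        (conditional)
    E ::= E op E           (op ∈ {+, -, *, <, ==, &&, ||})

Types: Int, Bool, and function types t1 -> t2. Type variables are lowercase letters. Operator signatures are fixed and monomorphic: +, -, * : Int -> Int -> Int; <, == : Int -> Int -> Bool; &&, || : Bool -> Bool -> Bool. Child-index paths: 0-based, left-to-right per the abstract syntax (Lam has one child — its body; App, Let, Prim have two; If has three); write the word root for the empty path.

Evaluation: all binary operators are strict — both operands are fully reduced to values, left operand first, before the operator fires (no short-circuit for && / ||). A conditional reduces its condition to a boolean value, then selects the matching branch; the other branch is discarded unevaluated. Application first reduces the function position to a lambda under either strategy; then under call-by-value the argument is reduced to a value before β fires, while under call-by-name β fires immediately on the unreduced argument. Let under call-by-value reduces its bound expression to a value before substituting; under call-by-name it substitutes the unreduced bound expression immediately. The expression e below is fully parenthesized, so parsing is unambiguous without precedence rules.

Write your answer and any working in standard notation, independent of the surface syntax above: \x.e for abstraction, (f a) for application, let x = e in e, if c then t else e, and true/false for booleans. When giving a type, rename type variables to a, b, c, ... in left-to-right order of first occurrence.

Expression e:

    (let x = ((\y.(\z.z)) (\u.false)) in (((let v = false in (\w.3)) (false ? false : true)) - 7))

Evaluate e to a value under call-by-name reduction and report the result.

Answer: -4

Working:
step 0: (let x = ((\y.(\z.z)) (\u.false)) in (((let v = false in (\w.3)) (if false then false else true)) - 7))
step 1: [let@root] (((let v = false in (\w.3)) (if false then false else true)) - 7)
step 2: [let@0.0] (((\w.3) (if false then false else true)) - 7)
step 3: [beta@0] (3 - 7)
step 4: [delta@root] -4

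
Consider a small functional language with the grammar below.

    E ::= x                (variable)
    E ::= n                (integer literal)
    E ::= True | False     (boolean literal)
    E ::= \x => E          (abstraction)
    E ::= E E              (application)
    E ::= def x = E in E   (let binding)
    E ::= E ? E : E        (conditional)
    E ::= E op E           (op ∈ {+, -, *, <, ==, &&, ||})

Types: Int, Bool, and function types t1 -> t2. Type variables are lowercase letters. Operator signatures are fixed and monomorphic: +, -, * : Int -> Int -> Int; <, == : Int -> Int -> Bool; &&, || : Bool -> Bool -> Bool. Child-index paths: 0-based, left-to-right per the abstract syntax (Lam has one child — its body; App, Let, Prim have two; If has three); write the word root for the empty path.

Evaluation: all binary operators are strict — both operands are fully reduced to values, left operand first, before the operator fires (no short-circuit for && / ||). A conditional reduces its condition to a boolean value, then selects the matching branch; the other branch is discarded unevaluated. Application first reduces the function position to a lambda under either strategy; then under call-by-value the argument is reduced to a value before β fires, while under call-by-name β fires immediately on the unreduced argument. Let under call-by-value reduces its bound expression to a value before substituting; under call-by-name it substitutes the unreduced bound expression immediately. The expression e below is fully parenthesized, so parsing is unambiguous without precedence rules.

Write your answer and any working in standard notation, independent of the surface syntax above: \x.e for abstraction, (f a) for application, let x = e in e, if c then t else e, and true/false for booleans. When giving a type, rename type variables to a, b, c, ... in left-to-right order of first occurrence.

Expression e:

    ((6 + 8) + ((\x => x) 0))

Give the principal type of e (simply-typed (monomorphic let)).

Derivation:
  unify Int ~ Int
  unify Int ~ Int
  unify Int ~ Int
x : a
\x._ : a -> a
  unify a -> a ~ Int -> b
  unify a ~ Int
  unify Int ~ b
_ _ : Int
  unify Int ~ Int

Answer: Int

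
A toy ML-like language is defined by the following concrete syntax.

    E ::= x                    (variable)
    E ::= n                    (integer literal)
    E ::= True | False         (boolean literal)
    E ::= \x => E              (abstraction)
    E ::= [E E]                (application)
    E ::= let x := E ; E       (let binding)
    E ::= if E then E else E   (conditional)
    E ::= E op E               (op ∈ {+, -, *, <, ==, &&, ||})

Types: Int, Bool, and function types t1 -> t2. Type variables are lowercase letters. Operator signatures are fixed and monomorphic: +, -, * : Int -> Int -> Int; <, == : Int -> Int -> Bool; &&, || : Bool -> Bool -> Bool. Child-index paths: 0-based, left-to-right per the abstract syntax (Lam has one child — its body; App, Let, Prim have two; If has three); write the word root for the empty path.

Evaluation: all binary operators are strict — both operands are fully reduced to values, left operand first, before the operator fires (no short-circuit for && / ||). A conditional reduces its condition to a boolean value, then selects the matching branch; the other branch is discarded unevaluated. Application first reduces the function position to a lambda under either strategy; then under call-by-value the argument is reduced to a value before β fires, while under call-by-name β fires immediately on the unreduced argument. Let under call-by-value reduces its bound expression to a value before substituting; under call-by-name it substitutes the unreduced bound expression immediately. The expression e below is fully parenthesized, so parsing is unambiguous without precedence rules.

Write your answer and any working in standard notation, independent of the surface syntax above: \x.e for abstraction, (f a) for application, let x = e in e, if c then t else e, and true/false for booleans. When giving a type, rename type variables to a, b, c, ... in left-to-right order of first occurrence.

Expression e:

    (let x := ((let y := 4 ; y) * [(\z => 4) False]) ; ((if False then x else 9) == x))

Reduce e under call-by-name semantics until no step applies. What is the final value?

Working:
step 0: (let x = ((let y = 4 in y) * ((\z.4) false)) in ((if false then x else 9) == x))
step 1: [let@root] ((if false then ((let y = 4 in y) * ((\z.4) false)) else 9) == ((let y = 4 in y) * ((\z.4) false)))
step 2: [if@0] (9 == ((let y = 4 in y) * ((\z.4) false)))
step 3: [let@1.0] (9 == (4 * ((\z.4) false)))
step 4: [beta@1.1] (9 == (4 * 4))
step 5: [delta@1] (9 == 16)
step 6: [delta@root] false

Answer: false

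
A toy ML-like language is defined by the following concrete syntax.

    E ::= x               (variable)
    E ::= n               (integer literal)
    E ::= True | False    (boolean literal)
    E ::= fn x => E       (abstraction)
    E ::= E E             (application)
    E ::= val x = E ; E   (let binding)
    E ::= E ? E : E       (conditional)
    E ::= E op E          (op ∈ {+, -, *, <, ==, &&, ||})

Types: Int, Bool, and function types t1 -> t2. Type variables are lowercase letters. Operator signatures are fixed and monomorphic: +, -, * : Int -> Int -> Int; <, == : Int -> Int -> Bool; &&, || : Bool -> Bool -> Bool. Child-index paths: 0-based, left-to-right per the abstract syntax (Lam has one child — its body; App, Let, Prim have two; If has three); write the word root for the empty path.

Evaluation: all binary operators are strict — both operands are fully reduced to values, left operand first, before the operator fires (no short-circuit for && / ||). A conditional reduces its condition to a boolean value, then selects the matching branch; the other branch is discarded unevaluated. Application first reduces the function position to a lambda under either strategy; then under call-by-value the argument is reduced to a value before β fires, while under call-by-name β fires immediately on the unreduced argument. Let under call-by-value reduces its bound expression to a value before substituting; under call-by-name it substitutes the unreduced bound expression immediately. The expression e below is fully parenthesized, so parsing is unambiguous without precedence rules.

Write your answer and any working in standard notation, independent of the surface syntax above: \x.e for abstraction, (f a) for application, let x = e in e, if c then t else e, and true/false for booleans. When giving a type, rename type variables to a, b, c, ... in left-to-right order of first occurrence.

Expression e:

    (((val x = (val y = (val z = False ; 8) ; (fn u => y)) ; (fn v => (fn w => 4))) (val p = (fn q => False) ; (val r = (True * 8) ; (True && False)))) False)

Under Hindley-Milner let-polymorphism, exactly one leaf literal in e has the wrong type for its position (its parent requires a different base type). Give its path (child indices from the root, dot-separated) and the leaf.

Trace:
let z : Bool
let y : Int
y : Int
\u._ : a -> Int
let x : forall. a -> Int
\w._ : c -> Int
\v._ : b -> c -> Int
\q._ : d -> Bool
let p : forall. d -> Bool
  unify Bool ~ Int
  FAIL: mismatch Bool ~ Int

Answer: 0.1.1.0.0 : true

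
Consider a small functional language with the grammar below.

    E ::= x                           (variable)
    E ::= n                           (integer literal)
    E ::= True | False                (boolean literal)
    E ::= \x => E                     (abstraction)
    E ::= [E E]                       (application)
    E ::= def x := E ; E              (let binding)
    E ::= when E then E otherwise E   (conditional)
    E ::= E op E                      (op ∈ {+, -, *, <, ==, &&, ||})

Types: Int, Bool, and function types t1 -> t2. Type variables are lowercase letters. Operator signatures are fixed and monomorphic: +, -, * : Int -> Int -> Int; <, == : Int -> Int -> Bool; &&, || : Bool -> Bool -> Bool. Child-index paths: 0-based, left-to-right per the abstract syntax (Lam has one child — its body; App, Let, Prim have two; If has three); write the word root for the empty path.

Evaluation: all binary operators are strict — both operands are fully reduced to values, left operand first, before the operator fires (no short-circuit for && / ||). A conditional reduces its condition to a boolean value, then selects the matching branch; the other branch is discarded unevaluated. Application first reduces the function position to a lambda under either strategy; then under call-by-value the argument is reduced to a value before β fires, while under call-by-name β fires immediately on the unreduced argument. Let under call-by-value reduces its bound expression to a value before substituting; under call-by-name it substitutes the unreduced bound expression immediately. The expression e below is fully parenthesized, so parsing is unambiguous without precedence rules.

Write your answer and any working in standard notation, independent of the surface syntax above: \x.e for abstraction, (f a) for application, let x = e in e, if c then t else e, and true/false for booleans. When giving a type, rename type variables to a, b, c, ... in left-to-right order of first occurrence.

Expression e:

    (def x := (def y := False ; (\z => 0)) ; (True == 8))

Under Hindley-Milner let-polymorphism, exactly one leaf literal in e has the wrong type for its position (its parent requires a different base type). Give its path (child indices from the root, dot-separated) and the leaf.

Trace:
let y : Bool
\z._ : a -> Int
let x : forall. a -> Int
  unify Bool ~ Int
  FAIL: mismatch Bool ~ Int

Answer: 1.0 : true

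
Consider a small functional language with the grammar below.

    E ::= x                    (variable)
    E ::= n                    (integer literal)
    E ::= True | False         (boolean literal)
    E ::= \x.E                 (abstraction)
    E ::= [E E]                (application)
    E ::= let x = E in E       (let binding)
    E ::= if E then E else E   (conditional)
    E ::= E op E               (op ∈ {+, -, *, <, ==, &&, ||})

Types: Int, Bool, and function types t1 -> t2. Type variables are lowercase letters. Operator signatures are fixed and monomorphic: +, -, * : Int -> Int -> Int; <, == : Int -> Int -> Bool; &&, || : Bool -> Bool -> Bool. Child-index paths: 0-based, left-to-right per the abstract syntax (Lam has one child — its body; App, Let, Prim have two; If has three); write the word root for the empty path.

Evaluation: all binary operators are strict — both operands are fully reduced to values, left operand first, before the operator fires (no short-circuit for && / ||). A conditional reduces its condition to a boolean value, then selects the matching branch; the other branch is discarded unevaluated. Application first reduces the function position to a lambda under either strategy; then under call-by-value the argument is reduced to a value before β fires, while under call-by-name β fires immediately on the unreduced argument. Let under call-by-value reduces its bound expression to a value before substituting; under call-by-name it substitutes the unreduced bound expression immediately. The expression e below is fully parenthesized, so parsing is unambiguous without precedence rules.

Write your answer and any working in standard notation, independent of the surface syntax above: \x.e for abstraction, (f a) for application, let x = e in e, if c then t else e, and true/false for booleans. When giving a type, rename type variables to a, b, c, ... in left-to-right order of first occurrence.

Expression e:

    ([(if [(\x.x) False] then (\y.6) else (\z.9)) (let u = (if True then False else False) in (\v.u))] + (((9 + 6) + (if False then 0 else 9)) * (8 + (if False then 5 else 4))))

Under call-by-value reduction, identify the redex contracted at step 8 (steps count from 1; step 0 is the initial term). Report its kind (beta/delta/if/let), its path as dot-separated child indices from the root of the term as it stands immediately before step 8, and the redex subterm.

Answer: delta at 1.0 : (15 + 9)

Trace:
step 0: (((if ((\x.x) false) then (\y.6) else (\z.9)) (let u = (if true then false else false) in (\v.u))) + (((9 + 6) + (if false then 0 else 9)) * (8 + (if false then 5 else 4))))
step 1: [beta@0.0.0] (((if false then (\y.6) else (\z.9)) (let u = (if true then false else false) in (\v.u))) + (((9 + 6) + (if false then 0 else 9)) * (8 + (if false then 5 else 4))))
step 2: [if@0.0] (((\z.9) (let u = (if true then false else false) in (\v.u))) + (((9 + 6) + (if false then 0 else 9)) * (8 + (if false then 5 else 4))))
step 3: [if@0.1.0] (((\z.9) (let u = false in (\v.u))) + (((9 + 6) + (if false then 0 else 9)) * (8 + (if false then 5 else 4))))
step 4: [let@0.1] (((\z.9) (\v.false)) + (((9 + 6) + (if false then 0 else 9)) * (8 + (if false then 5 else 4))))
step 5: [beta@0] (9 + (((9 + 6) + (if false then 0 else 9)) * (8 + (if false then 5 else 4))))
step 6: [delta@1.0.0] (9 + ((15 + (if false then 0 else 9)) * (8 + (if false then 5 else 4))))
step 7: [if@1.0.1] (9 + ((15 + 9) * (8 + (if false then 5 else 4))))
step 8: [delta@1.0] (9 + (24 * (8 + (if false then 5 else 4))))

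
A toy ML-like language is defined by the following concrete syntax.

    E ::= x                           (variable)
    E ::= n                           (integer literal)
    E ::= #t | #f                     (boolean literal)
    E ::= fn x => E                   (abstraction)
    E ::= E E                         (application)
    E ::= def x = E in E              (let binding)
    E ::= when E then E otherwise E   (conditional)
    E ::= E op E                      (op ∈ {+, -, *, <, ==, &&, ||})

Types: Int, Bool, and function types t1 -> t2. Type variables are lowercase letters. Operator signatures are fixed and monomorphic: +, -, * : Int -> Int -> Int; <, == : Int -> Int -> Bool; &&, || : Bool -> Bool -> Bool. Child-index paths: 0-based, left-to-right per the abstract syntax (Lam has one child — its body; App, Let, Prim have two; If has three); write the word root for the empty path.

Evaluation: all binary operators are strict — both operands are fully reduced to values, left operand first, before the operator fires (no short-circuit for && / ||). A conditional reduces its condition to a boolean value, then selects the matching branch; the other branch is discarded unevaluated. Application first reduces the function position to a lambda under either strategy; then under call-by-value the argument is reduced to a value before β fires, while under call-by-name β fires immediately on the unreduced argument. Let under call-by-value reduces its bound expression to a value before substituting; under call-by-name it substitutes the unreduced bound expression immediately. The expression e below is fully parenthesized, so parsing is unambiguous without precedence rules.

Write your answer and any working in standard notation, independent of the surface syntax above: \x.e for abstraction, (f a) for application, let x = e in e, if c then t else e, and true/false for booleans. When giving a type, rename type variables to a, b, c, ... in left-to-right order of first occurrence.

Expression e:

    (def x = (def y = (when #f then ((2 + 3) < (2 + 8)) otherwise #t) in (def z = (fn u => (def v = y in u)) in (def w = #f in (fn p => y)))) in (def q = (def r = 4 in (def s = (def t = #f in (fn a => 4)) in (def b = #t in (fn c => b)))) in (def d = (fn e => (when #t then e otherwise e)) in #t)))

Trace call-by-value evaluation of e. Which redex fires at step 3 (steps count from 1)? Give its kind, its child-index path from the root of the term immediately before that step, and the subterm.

Answer: let at 0 : (let z = (\u.(let v = true in u)) in (let w = false in (\p.true)))

Trace:
step 0: (let x = (let y = (if false then ((2 + 3) < (2 + 8)) else true) in (let z = (\u.(let v = y in u)) in (let w = false in (\p.y)))) in (let q = (let r = 4 in (let s = (let t = false in (\a.4)) in (let b = true in (\c.b)))) in (let d = (\e.(if true then e else e)) in true)))
step 1: [if@0.0] (let x = (let y = true in (let z = (\u.(let v = y in u)) in (let w = false in (\p.y)))) in (let q = (let r = 4 in (let s = (let t = false in (\a.4)) in (let b = true in (\c.b)))) in (let d = (\e.(if true then e else e)) in true)))
step 2: [let@0] (let x = (let z = (\u.(let v = true in u)) in (let w = false in (\p.true))) in (let q = (let r = 4 in (let s = (let t = false in (\a.4)) in (let b = true in (\c.b)))) in (let d = (\e.(if true then e else e)) in true)))
step 3: [let@0] (let x = (let w = false in (\p.true)) in (let q = (let r = 4 in (let s = (let t = false in (\a.4)) in (let b = true in (\c.b)))) in (let d = (\e.(if true then e else e)) in true)))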